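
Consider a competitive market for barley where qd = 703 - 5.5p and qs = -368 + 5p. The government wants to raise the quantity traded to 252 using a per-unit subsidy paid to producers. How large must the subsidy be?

At q = 252, invert demand for the buyer price: pb = (703 − 252)/5.5 = 82; invert supply for the seller price: ps = (252 − (-368))/5 = 124.
The subsidy must fill the gap: s = ps − pb = 124 − 82 = 42.

Required subsidy s = 42 per unit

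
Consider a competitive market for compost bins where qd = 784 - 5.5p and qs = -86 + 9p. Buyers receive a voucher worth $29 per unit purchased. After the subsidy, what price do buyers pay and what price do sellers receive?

Buyers pay $42; sellers receive $71

Pre-subsidy: 784 - 5.5p = -86 + 9p gives p* = 60, q* = 454.
With the rebate, buyers effectively pay pb = ps − 29, where ps is the price sellers receive.
Demand in terms of ps becomes qd = 784 − 5.5(ps − 29) = 943.5 - 5.5ps. Setting this equal to supply: 943.5 - 5.5ps = -86 + 9ps, so ps = 71.
Buyers pay pb = 71 − 29 = 42; q' = -86 + 9·71 = 553.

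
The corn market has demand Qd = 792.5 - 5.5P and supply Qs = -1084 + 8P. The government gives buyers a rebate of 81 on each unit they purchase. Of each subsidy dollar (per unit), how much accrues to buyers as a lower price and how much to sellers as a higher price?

Buyers gain 48 per unit; sellers gain 33 per unit

Pre-subsidy: 792.5 - 5.5P = -1084 + 8P gives P* = 139, Q* = 28.
With the rebate, buyers effectively pay Pb = Ps − 81, where Ps is the price sellers receive.
Demand in terms of Ps becomes Qd = 792.5 − 5.5(Ps − 81) = 1238 - 5.5Ps. Setting this equal to supply: 1238 - 5.5Ps = -1084 + 8Ps, so Ps = 172.
Buyers pay Pb = 172 − 81 = 91; Q' = -1084 + 8·172 = 292.
Buyers' price falls by P* − Pb = 139 − 91 = 48; sellers' price rises by Ps − P* = 172 − 139 = 33.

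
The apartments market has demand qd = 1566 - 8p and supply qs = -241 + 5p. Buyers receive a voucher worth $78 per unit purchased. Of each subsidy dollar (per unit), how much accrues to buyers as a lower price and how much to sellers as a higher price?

Pre-subsidy: 1566 - 8p = -241 + 5p gives p* = 139, q* = 454.
With the rebate, buyers effectively pay pb = ps − 78, where ps is the price sellers receive.
Demand in terms of ps becomes qd = 1566 − 8(ps − 78) = 2190 - 8ps. Setting this equal to supply: 2190 - 8ps = -241 + 5ps, so ps = 187.
Buyers pay pb = 187 − 78 = 109; q' = -241 + 5·187 = 694.
Buyers' price falls by p* − pb = 139 − 109 = 30; sellers' price rises by ps − p* = 187 − 139 = 48.

Buyers gain $30 per unit; sellers gain $48 per unit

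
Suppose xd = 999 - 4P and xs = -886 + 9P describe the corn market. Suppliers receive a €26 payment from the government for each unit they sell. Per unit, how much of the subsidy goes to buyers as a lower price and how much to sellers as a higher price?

Buyers gain €18 per unit; sellers gain €8 per unit

Pre-subsidy: 999 - 4P = -886 + 9P gives P* = 145, x* = 419.
With the subsidy, sellers receive Ps = Pb + 26 for each unit, where Pb is the price buyers pay.
Supply in terms of Pb becomes xs = -886 + 9(Pb + 26) = -652 + 9Pb. Setting this equal to demand: 999 - 4Pb = -652 + 9Pb, so Pb = 127.
Sellers receive Ps = 127 + 26 = 153; x' = 999 − 4·127 = 491.
Buyers' price falls by P* − Pb = 145 − 127 = 18; sellers' price rises by Ps − P* = 153 − 145 = 8.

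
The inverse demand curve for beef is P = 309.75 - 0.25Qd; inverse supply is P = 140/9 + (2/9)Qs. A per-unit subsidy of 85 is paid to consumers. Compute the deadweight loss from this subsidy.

Deadweight loss = 7650

Pre-subsidy: 309.75 - 0.25Q = 140/9 + (2/9)Q gives Q* = 623 and P* = 154.
With the rebate, buyers effectively pay Pb = Ps − 85, where Ps is the price sellers receive.
On the curves, Pb = 309.75 - 0.25Q and Ps = 140/9 + (2/9)Q; the wedge Ps − Pb = 85 gives 140/9 + (2/9)Q − (309.75 - 0.25Q) = 85, so Q' = 803.
Then Pb = 309.75 − 0.25·803 = 109 and Ps = 140/9 + (2/9)·803 = 194.
The subsidy expands output by 803 − 623 = 180 past the efficient level; on those units the gap between marginal cost and willingness to pay runs from 0 up to 85.
DWL = ½ × 85 × 180 = 7650.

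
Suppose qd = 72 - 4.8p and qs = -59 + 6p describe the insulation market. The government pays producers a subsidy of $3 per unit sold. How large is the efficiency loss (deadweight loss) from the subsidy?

Deadweight loss = $12

Pre-subsidy: 72 - 4.8p = -59 + 6p gives p* = 655/54, q* = 124/9.
With the subsidy, sellers receive ps = pb + 3 for each unit, where pb is the price buyers pay.
Supply in terms of pb becomes qs = -59 + 6(pb + 3) = -41 + 6pb. Setting this equal to demand: 72 - 4.8pb = -41 + 6pb, so pb = 565/54.
Sellers receive ps = 565/54 + 3 = 727/54; q' = 72 − 4.8·(565/54) = 196/9.
The subsidy expands output by 196/9 − 124/9 = 8 past the efficient level; on those units the gap between marginal cost and willingness to pay runs from 0 up to 3.
DWL = ½ × 3 × 8 = 12.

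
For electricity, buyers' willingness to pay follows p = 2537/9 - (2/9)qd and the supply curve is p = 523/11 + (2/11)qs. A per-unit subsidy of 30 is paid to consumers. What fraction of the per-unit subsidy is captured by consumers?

Consumer share = 0.55

Pre-subsidy: 2537/9 - (2/9)q = 523/11 + (2/11)q gives q* = 580 and p* = 153.
With the rebate, buyers effectively pay pb = ps − 30, where ps is the price sellers receive.
On the curves, pb = 2537/9 - (2/9)q and ps = 523/11 + (2/11)q; the wedge ps − pb = 30 gives 523/11 + (2/11)q − (2537/9 - (2/9)q) = 30, so q' = 654.25.
Then pb = 2537/9 − (2/9)·654.25 = 136.5 and ps = 523/11 + (2/11)·654.25 = 166.5.
Buyers' price falls by p* − pb = 153 − 136.5 = 16.5; sellers' price rises by ps − p* = 166.5 − 153 = 13.5.
So consumers capture 16.5/30 = 0.55 of each unit of subsidy.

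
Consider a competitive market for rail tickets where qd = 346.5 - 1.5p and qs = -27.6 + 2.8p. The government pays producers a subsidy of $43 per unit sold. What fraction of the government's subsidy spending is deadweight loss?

Pre-subsidy: 346.5 - 1.5p = -27.6 + 2.8p gives p* = 87, q* = 216.
With the subsidy, sellers receive ps = pb + 43 for each unit, where pb is the price buyers pay.
Supply in terms of pb becomes qs = -27.6 + 2.8(pb + 43) = 92.8 + 2.8pb. Setting this equal to demand: 346.5 - 1.5pb = 92.8 + 2.8pb, so pb = 59.
Sellers receive ps = 59 + 43 = 102; q' = 346.5 − 1.5·59 = 258.
ΔCS = ½(216 + 258)(87 − 59) = 6636; ΔPS = ½(216 + 258)(102 − 87) = 3555.
Government spending = 43 × 258 = 11094.
DWL = ½ × 43 × (258 − 216) = 903; fraction = 903 / 11094 = 7/86.

DWL / government spending = 7/86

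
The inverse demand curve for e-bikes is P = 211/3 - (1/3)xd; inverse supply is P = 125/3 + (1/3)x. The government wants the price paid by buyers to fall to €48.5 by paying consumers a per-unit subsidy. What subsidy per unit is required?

Required subsidy s = €15 per unit

At a buyer price of 48.5, quantity demanded is 211 − 3·48.5 = 65.5.
Sellers supply 65.5 only when they receive Ps = 125/3 + (1/3)·65.5 = 63.5.
s = Ps − Pb = 63.5 − 48.5 = 15.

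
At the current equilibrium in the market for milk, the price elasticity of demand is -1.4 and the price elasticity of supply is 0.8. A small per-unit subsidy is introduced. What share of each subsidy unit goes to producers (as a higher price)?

Producer share = 7/11

For a small subsidy around the equilibrium, the benefit split depends on the relative slopes, which at a point are proportional to the elasticities.
Buyer share = εs/(εs + |εd|) = 0.8/(0.8 + 1.4) = 4/11; seller share = |εd|/(εs + |εd|) = 7/11.
So producers capture 7/11 of the subsidy.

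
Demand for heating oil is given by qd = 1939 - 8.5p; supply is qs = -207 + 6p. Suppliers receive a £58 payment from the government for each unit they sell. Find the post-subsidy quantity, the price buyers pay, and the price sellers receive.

q' = 885; buyers pay £124; sellers receive £182

Pre-subsidy: 1939 - 8.5p = -207 + 6p gives p* = 148, q* = 681.
With the subsidy, sellers receive ps = pb + 58 for each unit, where pb is the price buyers pay.
Supply in terms of pb becomes qs = -207 + 6(pb + 58) = 141 + 6pb. Setting this equal to demand: 1939 - 8.5pb = 141 + 6pb, so pb = 124.
Sellers receive ps = 124 + 58 = 182; q' = 1939 − 8.5·124 = 885.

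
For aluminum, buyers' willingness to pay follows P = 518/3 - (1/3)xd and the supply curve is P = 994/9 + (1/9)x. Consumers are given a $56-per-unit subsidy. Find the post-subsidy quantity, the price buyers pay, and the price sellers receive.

x' = 266; buyers pay $84; sellers receive $140

Pre-subsidy: 518/3 - (1/3)x = 994/9 + (1/9)x gives x* = 140 and P* = 126.
With the rebate, buyers effectively pay Pb = Ps − 56, where Ps is the price sellers receive.
On the curves, Pb = 518/3 - (1/3)x and Ps = 994/9 + (1/9)x; the wedge Ps − Pb = 56 gives 994/9 + (1/9)x − (518/3 - (1/3)x) = 56, so x' = 266.
Then Pb = 518/3 − (1/3)·266 = 84 and Ps = 994/9 + (1/9)·266 = 140.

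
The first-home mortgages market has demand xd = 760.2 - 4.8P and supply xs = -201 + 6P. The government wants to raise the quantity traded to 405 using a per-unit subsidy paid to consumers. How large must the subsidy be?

Required subsidy s = 27 per unit

At x = 405, invert demand for the buyer price: Pb = (760.2 − 405)/4.8 = 74; invert supply for the seller price: Ps = (405 − (-201))/6 = 101.
The subsidy must fill the gap: s = Ps − Pb = 101 − 74 = 27.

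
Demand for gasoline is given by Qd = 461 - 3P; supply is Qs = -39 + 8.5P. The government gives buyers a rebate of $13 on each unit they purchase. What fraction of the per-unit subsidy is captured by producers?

Producer share = 6/23

Pre-subsidy: 461 - 3P = -39 + 8.5P gives P* = 1000/23, Q* = 7603/23.
With the rebate, buyers effectively pay Pb = Ps − 13, where Ps is the price sellers receive.
Demand in terms of Ps becomes Qd = 461 − 3(Ps − 13) = 500 - 3Ps. Setting this equal to supply: 500 - 3Ps = -39 + 8.5Ps, so Ps = 1078/23.
Buyers pay Pb = 1078/23 − 13 = 779/23; Q' = -39 + 8.5·(1078/23) = 8266/23.
Buyers' price falls by P* − Pb = 1000/23 − 779/23 = 221/23; sellers' price rises by Ps − P* = 1078/23 − 1000/23 = 78/23.
So producers capture (78/23)/13 = 6/23 of each unit of subsidy.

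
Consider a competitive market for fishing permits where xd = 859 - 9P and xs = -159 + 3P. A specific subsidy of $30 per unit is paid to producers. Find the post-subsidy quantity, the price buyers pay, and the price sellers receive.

x' = 163; buyers pay 232/3; sellers receive 322/3

Pre-subsidy: 859 - 9P = -159 + 3P gives P* = 509/6, x* = 95.5.
With the subsidy, sellers receive Ps = Pb + 30 for each unit, where Pb is the price buyers pay.
Supply in terms of Pb becomes xs = -159 + 3(Pb + 30) = -69 + 3Pb. Setting this equal to demand: 859 - 9Pb = -69 + 3Pb, so Pb = 232/3.
Sellers receive Ps = 232/3 + 30 = 322/3; x' = 859 − 9·(232/3) = 163.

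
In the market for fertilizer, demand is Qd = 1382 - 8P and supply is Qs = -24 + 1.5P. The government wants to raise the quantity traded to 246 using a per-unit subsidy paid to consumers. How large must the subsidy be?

Required subsidy s = 38 per unit

At Q = 246, invert demand for the buyer price: Pb = (1382 − 246)/8 = 142; invert supply for the seller price: Ps = (246 − (-24))/1.5 = 180.
The subsidy must fill the gap: s = Ps − Pb = 180 − 142 = 38.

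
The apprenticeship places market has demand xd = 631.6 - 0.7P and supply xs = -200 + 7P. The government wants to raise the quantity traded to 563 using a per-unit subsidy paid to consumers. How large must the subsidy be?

At x = 563, invert demand for the buyer price: Pb = (631.6 − 563)/0.7 = 98; invert supply for the seller price: Ps = (563 − (-200))/7 = 109.
The subsidy must fill the gap: s = Ps − Pb = 109 − 98 = 11.

Required subsidy s = 11 per unit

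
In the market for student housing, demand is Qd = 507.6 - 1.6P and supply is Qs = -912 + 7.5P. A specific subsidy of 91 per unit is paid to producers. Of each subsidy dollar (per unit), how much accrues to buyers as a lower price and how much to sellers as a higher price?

Buyers gain 75 per unit; sellers gain 16 per unit

Pre-subsidy: 507.6 - 1.6P = -912 + 7.5P gives P* = 156, Q* = 258.
With the subsidy, sellers receive Ps = Pb + 91 for each unit, where Pb is the price buyers pay.
Supply in terms of Pb becomes Qs = -912 + 7.5(Pb + 91) = -229.5 + 7.5Pb. Setting this equal to demand: 507.6 - 1.6Pb = -229.5 + 7.5Pb, so Pb = 81.
Sellers receive Ps = 81 + 91 = 172; Q' = 507.6 − 1.6·81 = 378.
Buyers' price falls by P* − Pb = 156 − 81 = 75; sellers' price rises by Ps − P* = 172 − 156 = 16.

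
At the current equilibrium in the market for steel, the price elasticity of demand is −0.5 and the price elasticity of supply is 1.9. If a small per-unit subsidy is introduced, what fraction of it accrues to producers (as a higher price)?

Producer share = 5/24

For a small subsidy around the equilibrium, the benefit split depends on the relative slopes, which at a point are proportional to the elasticities.
Buyer share = εs/(εs + |εd|) = 1.9/(1.9 + 0.5) = 19/24; seller share = |εd|/(εs + |εd|) = 5/24.
So producers capture 5/24 of the subsidy.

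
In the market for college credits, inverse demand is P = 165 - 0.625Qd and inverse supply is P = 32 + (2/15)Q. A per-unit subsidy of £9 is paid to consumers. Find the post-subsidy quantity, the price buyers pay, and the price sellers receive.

Pre-subsidy: 165 - 0.625Q = 32 + (2/15)Q gives Q* = 2280/13 and P* = 720/13.
With the rebate, buyers effectively pay Pb = Ps − 9, where Ps is the price sellers receive.
On the curves, Pb = 165 - 0.625Q and Ps = 32 + (2/15)Q; the wedge Ps − Pb = 9 gives 32 + (2/15)Q − (165 - 0.625Q) = 9, so Q' = 17040/91.
Then Pb = 165 − 0.625·(17040/91) = 4365/91 and Ps = 32 + (2/15)·(17040/91) = 5184/91.

Q' = 17040/91; buyers pay 4365/91; sellers receive 5184/91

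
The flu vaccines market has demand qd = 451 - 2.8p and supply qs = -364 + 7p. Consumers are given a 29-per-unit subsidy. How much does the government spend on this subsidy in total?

Pre-subsidy: 451 - 2.8p = -364 + 7p gives p* = 4075/49, q* = 1527/7.
With the rebate, buyers effectively pay pb = ps − 29, where ps is the price sellers receive.
Demand in terms of ps becomes qd = 451 − 2.8(ps − 29) = 532.2 - 2.8ps. Setting this equal to supply: 532.2 - 2.8ps = -364 + 7ps, so ps = 4481/49.
Buyers pay pb = 4481/49 − 29 = 3060/49; q' = -364 + 7·(4481/49) = 1933/7.
Government outlay = subsidy × quantity = 29 × 1933/7 = 56057/7.

Government cost = 56057/7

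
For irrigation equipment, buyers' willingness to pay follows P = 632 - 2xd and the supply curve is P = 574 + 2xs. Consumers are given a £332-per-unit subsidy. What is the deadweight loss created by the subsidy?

Pre-subsidy: 632 - 2x = 574 + 2x gives x* = 14.5 and P* = 603.
With the rebate, buyers effectively pay Pb = Ps − 332, where Ps is the price sellers receive.
On the curves, Pb = 632 - 2x and Ps = 574 + 2x; the wedge Ps − Pb = 332 gives 574 + 2x − (632 - 2x) = 332, so x' = 97.5.
Then Pb = 632 − 2·97.5 = 437 and Ps = 574 + 2·97.5 = 769.
The subsidy expands output by 97.5 − 14.5 = 83 past the efficient level; on those units the gap between marginal cost and willingness to pay runs from 0 up to 332.
DWL = ½ × 332 × 83 = 13778.

Deadweight loss = £13778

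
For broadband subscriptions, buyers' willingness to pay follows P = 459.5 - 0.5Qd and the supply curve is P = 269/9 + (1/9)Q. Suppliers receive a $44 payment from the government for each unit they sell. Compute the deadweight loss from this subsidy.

Pre-subsidy: 459.5 - 0.5Q = 269/9 + (1/9)Q gives Q* = 703 and P* = 108.
With the subsidy, sellers receive Ps = Pb + 44 for each unit, where Pb is the price buyers pay.
On the curves, Pb = 459.5 - 0.5Q and Ps = 269/9 + (1/9)Q; the wedge Ps − Pb = 44 gives 269/9 + (1/9)Q − (459.5 - 0.5Q) = 44, so Q' = 775.
Then Pb = 459.5 − 0.5·775 = 72 and Ps = 269/9 + (1/9)·775 = 116.
The subsidy expands output by 775 − 703 = 72 past the efficient level; on those units the gap between marginal cost and willingness to pay runs from 0 up to 44.
DWL = ½ × 44 × 72 = 1584.

Deadweight loss = $1584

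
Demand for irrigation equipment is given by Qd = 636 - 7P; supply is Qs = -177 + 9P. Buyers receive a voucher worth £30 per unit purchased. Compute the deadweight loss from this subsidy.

Deadweight loss = £1771.875

Pre-subsidy: 636 - 7P = -177 + 9P gives P* = 50.8125, Q* = 280.3125.
With the rebate, buyers effectively pay Pb = Ps − 30, where Ps is the price sellers receive.
Demand in terms of Ps becomes Qd = 636 − 7(Ps − 30) = 846 - 7Ps. Setting this equal to supply: 846 - 7Ps = -177 + 9Ps, so Ps = 63.9375.
Buyers pay Pb = 63.9375 − 30 = 33.9375; Q' = -177 + 9·63.9375 = 398.4375.
The subsidy expands output by 398.4375 − 280.3125 = 118.125 past the efficient level; on those units the gap between marginal cost and willingness to pay runs from 0 up to 30.
DWL = ½ × 30 × 118.125 = 1771.875.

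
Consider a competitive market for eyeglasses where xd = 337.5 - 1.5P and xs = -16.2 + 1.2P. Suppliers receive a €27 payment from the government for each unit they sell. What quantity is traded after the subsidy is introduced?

Pre-subsidy: 337.5 - 1.5P = -16.2 + 1.2P gives P* = 131, x* = 141.
With the subsidy, sellers receive Ps = Pb + 27 for each unit, where Pb is the price buyers pay.
Supply in terms of Pb becomes xs = -16.2 + 1.2(Pb + 27) = 16.2 + 1.2Pb. Setting this equal to demand: 337.5 - 1.5Pb = 16.2 + 1.2Pb, so Pb = 119.
Sellers receive Ps = 119 + 27 = 146; x' = 337.5 − 1.5·119 = 159.

x' = 159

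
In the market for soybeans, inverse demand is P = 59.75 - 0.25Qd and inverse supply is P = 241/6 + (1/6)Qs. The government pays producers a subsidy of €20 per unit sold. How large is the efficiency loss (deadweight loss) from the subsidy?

Deadweight loss = €480

Pre-subsidy: 59.75 - 0.25Q = 241/6 + (1/6)Q gives Q* = 47 and P* = 48.
With the subsidy, sellers receive Ps = Pb + 20 for each unit, where Pb is the price buyers pay.
On the curves, Pb = 59.75 - 0.25Q and Ps = 241/6 + (1/6)Q; the wedge Ps − Pb = 20 gives 241/6 + (1/6)Q − (59.75 - 0.25Q) = 20, so Q' = 95.
Then Pb = 59.75 − 0.25·95 = 36 and Ps = 241/6 + (1/6)·95 = 56.
The subsidy expands output by 95 − 47 = 48 past the efficient level; on those units the gap between marginal cost and willingness to pay runs from 0 up to 20.
DWL = ½ × 20 × 48 = 480.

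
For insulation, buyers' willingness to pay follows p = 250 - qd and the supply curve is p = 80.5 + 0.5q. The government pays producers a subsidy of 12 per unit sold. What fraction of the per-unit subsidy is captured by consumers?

Pre-subsidy: 250 - q = 80.5 + 0.5q gives q* = 113 and p* = 137.
With the subsidy, sellers receive ps = pb + 12 for each unit, where pb is the price buyers pay.
On the curves, pb = 250 - q and ps = 80.5 + 0.5q; the wedge ps − pb = 12 gives 80.5 + 0.5q − (250 - q) = 12, so q' = 121.
Then pb = 250 − 1·121 = 129 and ps = 80.5 + 0.5·121 = 141.
Buyers' price falls by p* − pb = 137 − 129 = 8; sellers' price rises by ps − p* = 141 − 137 = 4.
So consumers capture 8/12 = 2/3 of each unit of subsidy.

Consumer share = 2/3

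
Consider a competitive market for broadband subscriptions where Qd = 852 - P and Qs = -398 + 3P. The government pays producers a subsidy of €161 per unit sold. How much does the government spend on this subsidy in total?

Pre-subsidy: 852 - P = -398 + 3P gives P* = 312.5, Q* = 539.5.
With the subsidy, sellers receive Ps = Pb + 161 for each unit, where Pb is the price buyers pay.
Supply in terms of Pb becomes Qs = -398 + 3(Pb + 161) = 85 + 3Pb. Setting this equal to demand: 852 - Pb = 85 + 3Pb, so Pb = 191.75.
Sellers receive Ps = 191.75 + 161 = 352.75; Q' = 852 − 1·191.75 = 660.25.
Government outlay = subsidy × quantity = 161 × 660.25 = 106300.25.

Government cost = €106300.25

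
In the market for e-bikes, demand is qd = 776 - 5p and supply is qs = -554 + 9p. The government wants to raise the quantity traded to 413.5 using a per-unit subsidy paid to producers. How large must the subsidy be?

Required subsidy s = 35 per unit

At q = 413.5, invert demand for the buyer price: pb = (776 − 413.5)/5 = 72.5; invert supply for the seller price: ps = (413.5 − (-554))/9 = 107.5.
The subsidy must fill the gap: s = ps − pb = 107.5 − 72.5 = 35.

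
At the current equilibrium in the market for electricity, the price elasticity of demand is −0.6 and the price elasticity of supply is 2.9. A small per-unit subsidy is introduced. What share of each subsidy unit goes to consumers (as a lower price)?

Consumer share = 29/35

For a small subsidy around the equilibrium, the benefit split depends on the relative slopes, which at a point are proportional to the elasticities.
Buyer share = εs/(εs + |εd|) = 2.9/(2.9 + 0.6) = 29/35; seller share = |εd|/(εs + |εd|) = 6/35.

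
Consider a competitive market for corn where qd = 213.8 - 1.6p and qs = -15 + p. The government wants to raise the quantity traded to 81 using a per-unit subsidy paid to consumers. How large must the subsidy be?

Required subsidy s = 13 per unit

At q = 81, invert demand for the buyer price: pb = (213.8 − 81)/1.6 = 83; invert supply for the seller price: ps = (81 − (-15))/1 = 96.
The subsidy must fill the gap: s = ps − pb = 96 − 83 = 13.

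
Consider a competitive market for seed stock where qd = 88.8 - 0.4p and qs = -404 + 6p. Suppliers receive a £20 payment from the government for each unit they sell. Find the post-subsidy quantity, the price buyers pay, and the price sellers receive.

q' = 65.5; buyers pay £58.25; sellers receive £78.25

Pre-subsidy: 88.8 - 0.4p = -404 + 6p gives p* = 77, q* = 58.
With the subsidy, sellers receive ps = pb + 20 for each unit, where pb is the price buyers pay.
Supply in terms of pb becomes qs = -404 + 6(pb + 20) = -284 + 6pb. Setting this equal to demand: 88.8 - 0.4pb = -284 + 6pb, so pb = 58.25.
Sellers receive ps = 58.25 + 20 = 78.25; q' = 88.8 − 0.4·58.25 = 65.5.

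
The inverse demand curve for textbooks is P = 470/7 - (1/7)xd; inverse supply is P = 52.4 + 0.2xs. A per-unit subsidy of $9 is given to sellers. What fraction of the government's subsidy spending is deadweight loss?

DWL / government spending = 105/554

Pre-subsidy: 470/7 - (1/7)x = 52.4 + 0.2x gives x* = 43 and P* = 61.
With the subsidy, sellers receive Ps = Pb + 9 for each unit, where Pb is the price buyers pay.
On the curves, Pb = 470/7 - (1/7)x and Ps = 52.4 + 0.2x; the wedge Ps − Pb = 9 gives 52.4 + 0.2x − (470/7 - (1/7)x) = 9, so x' = 69.25.
Then Pb = 470/7 − (1/7)·69.25 = 57.25 and Ps = 52.4 + 0.2·69.25 = 66.25.
ΔCS = ½(43 + 69.25)(61 − 57.25) = 210.46875; ΔPS = ½(43 + 69.25)(66.25 − 61) = 294.65625.
Government spending = 9 × 69.25 = 623.25.
DWL = ½ × 9 × (69.25 − 43) = 118.125; fraction = 118.125 / 623.25 = 105/554.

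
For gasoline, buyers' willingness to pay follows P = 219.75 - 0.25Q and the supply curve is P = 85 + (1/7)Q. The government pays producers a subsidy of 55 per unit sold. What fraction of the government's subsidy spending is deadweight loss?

DWL / government spending = 10/69

Pre-subsidy: 219.75 - 0.25Q = 85 + (1/7)Q gives Q* = 343 and P* = 134.
With the subsidy, sellers receive Ps = Pb + 55 for each unit, where Pb is the price buyers pay.
On the curves, Pb = 219.75 - 0.25Q and Ps = 85 + (1/7)Q; the wedge Ps − Pb = 55 gives 85 + (1/7)Q − (219.75 - 0.25Q) = 55, so Q' = 483.
Then Pb = 219.75 − 0.25·483 = 99 and Ps = 85 + (1/7)·483 = 154.
ΔCS = ½(343 + 483)(134 − 99) = 14455; ΔPS = ½(343 + 483)(154 − 134) = 8260.
Government spending = 55 × 483 = 26565.
DWL = ½ × 55 × (483 − 343) = 3850; fraction = 3850 / 26565 = 10/69.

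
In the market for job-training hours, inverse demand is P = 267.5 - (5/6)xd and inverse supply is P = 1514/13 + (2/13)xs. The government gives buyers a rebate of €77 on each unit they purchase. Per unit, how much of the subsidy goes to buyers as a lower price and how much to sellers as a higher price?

Buyers gain €65 per unit; sellers gain €12 per unit

Pre-subsidy: 267.5 - (5/6)x = 1514/13 + (2/13)x gives x* = 153 and P* = 140.
With the rebate, buyers effectively pay Pb = Ps − 77, where Ps is the price sellers receive.
On the curves, Pb = 267.5 - (5/6)x and Ps = 1514/13 + (2/13)x; the wedge Ps − Pb = 77 gives 1514/13 + (2/13)x − (267.5 - (5/6)x) = 77, so x' = 231.
Then Pb = 267.5 − (5/6)·231 = 75 and Ps = 1514/13 + (2/13)·231 = 152.
Buyers' price falls by P* − Pb = 140 − 75 = 65; sellers' price rises by Ps − P* = 152 − 140 = 12.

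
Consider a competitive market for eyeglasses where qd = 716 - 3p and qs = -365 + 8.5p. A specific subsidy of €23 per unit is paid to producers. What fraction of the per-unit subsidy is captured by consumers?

Pre-subsidy: 716 - 3p = -365 + 8.5p gives p* = 94, q* = 434.
With the subsidy, sellers receive ps = pb + 23 for each unit, where pb is the price buyers pay.
Supply in terms of pb becomes qs = -365 + 8.5(pb + 23) = -169.5 + 8.5pb. Setting this equal to demand: 716 - 3pb = -169.5 + 8.5pb, so pb = 77.
Sellers receive ps = 77 + 23 = 100; q' = 716 − 3·77 = 485.
Buyers' price falls by p* − pb = 94 − 77 = 17; sellers' price rises by ps − p* = 100 − 94 = 6.
So consumers capture 17/23 = 17/23 of each unit of subsidy.

Consumer share = 17/23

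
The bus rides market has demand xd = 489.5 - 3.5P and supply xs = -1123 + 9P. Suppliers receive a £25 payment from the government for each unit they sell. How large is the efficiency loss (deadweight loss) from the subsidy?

Pre-subsidy: 489.5 - 3.5P = -1123 + 9P gives P* = 129, x* = 38.
With the subsidy, sellers receive Ps = Pb + 25 for each unit, where Pb is the price buyers pay.
Supply in terms of Pb becomes xs = -1123 + 9(Pb + 25) = -898 + 9Pb. Setting this equal to demand: 489.5 - 3.5Pb = -898 + 9Pb, so Pb = 111.
Sellers receive Ps = 111 + 25 = 136; x' = 489.5 − 3.5·111 = 101.
The subsidy expands output by 101 − 38 = 63 past the efficient level; on those units the gap between marginal cost and willingness to pay runs from 0 up to 25.
DWL = ½ × 25 × 63 = 787.5.

Deadweight loss = £787.5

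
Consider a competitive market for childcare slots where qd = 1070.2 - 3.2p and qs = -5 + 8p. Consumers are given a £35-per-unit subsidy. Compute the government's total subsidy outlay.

Pre-subsidy: 1070.2 - 3.2p = -5 + 8p gives p* = 96, q* = 763.
With the rebate, buyers effectively pay pb = ps − 35, where ps is the price sellers receive.
Demand in terms of ps becomes qd = 1070.2 − 3.2(ps − 35) = 1182.2 - 3.2ps. Setting this equal to supply: 1182.2 - 3.2ps = -5 + 8ps, so ps = 106.
Buyers pay pb = 106 − 35 = 71; q' = -5 + 8·106 = 843.
Government outlay = subsidy × quantity = 35 × 843 = 29505.

Government cost = £29505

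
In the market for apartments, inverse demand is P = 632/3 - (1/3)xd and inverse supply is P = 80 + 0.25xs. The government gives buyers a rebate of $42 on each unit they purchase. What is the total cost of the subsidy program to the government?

Government cost = $12432

Pre-subsidy: 632/3 - (1/3)x = 80 + 0.25x gives x* = 224 and P* = 136.
With the rebate, buyers effectively pay Pb = Ps − 42, where Ps is the price sellers receive.
On the curves, Pb = 632/3 - (1/3)x and Ps = 80 + 0.25x; the wedge Ps − Pb = 42 gives 80 + 0.25x − (632/3 - (1/3)x) = 42, so x' = 296.
Then Pb = 632/3 − (1/3)·296 = 112 and Ps = 80 + 0.25·296 = 154.
Government outlay = subsidy × quantity = 42 × 296 = 12432.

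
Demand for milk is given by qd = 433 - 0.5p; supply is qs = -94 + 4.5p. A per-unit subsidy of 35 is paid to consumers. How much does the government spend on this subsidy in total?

Pre-subsidy: 433 - 0.5p = -94 + 4.5p gives p* = 105.4, q* = 380.3.
With the rebate, buyers effectively pay pb = ps − 35, where ps is the price sellers receive.
Demand in terms of ps becomes qd = 433 − 0.5(ps − 35) = 450.5 - 0.5ps. Setting this equal to supply: 450.5 - 0.5ps = -94 + 4.5ps, so ps = 108.9.
Buyers pay pb = 108.9 − 35 = 73.9; q' = -94 + 4.5·108.9 = 396.05.
Government outlay = subsidy × quantity = 35 × 396.05 = 13861.75.

Government cost = 13861.75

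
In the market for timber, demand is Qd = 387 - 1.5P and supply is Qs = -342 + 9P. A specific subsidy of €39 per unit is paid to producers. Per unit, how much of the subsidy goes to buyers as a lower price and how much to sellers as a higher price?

Pre-subsidy: 387 - 1.5P = -342 + 9P gives P* = 486/7, Q* = 1980/7.
With the subsidy, sellers receive Ps = Pb + 39 for each unit, where Pb is the price buyers pay.
Supply in terms of Pb becomes Qs = -342 + 9(Pb + 39) = 9 + 9Pb. Setting this equal to demand: 387 - 1.5Pb = 9 + 9Pb, so Pb = 36.
Sellers receive Ps = 36 + 39 = 75; Q' = 387 − 1.5·36 = 333.
Buyers' price falls by P* − Pb = 486/7 − 36 = 234/7; sellers' price rises by Ps − P* = 75 − 486/7 = 39/7.

Buyers gain 234/7 per unit; sellers gain 39/7 per unit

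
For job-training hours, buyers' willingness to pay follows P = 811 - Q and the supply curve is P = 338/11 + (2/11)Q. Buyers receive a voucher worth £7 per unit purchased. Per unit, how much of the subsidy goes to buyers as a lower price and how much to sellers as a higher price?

Pre-subsidy: 811 - Q = 338/11 + (2/11)Q gives Q* = 8583/13 and P* = 1960/13.
With the rebate, buyers effectively pay Pb = Ps − 7, where Ps is the price sellers receive.
On the curves, Pb = 811 - Q and Ps = 338/11 + (2/11)Q; the wedge Ps − Pb = 7 gives 338/11 + (2/11)Q − (811 - Q) = 7, so Q' = 8660/13.
Then Pb = 811 − 1·(8660/13) = 1883/13 and Ps = 338/11 + (2/11)·(8660/13) = 1974/13.
Buyers' price falls by P* − Pb = 1960/13 − 1883/13 = 77/13; sellers' price rises by Ps − P* = 1974/13 − 1960/13 = 14/13.

Buyers gain 77/13 per unit; sellers gain 14/13 per unit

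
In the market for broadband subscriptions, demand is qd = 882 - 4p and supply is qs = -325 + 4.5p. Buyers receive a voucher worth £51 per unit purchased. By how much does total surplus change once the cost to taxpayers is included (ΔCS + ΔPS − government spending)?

Net change in total surplus = -£2754

Pre-subsidy: 882 - 4p = -325 + 4.5p gives p* = 142, q* = 314.
With the rebate, buyers effectively pay pb = ps − 51, where ps is the price sellers receive.
Demand in terms of ps becomes qd = 882 − 4(ps − 51) = 1086 - 4ps. Setting this equal to supply: 1086 - 4ps = -325 + 4.5ps, so ps = 166.
Buyers pay pb = 166 − 51 = 115; q' = -325 + 4.5·166 = 422.
ΔCS = ½(314 + 422)(142 − 115) = 9936; ΔPS = ½(314 + 422)(166 − 142) = 8832.
Government spending = 51 × 422 = 21522.
Net change = 9936 + 8832 − 21522 = -2754. The loss equals the DWL triangle ½·51·108.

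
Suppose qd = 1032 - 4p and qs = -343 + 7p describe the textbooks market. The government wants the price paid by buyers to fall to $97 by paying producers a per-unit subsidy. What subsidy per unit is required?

At a buyer price of 97, quantity demanded is 1032 − 4·97 = 644.
Sellers supply 644 only when they receive ps with -343 + 7·ps = 644, i.e. ps = 141.
s = ps − pb = 141 − 97 = 44.

Required subsidy s = $44 per unit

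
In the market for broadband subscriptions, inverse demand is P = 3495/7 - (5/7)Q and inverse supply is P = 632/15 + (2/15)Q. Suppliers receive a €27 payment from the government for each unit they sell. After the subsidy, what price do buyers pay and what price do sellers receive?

Buyers pay 8125/89; sellers receive 10528/89

Pre-subsidy: 3495/7 - (5/7)Q = 632/15 + (2/15)Q gives Q* = 48001/89 and P* = 10150/89.
With the subsidy, sellers receive Ps = Pb + 27 for each unit, where Pb is the price buyers pay.
On the curves, Pb = 3495/7 - (5/7)Q and Ps = 632/15 + (2/15)Q; the wedge Ps − Pb = 27 gives 632/15 + (2/15)Q − (3495/7 - (5/7)Q) = 27, so Q' = 50836/89.
Then Pb = 3495/7 − (5/7)·(50836/89) = 8125/89 and Ps = 632/15 + (2/15)·(50836/89) = 10528/89.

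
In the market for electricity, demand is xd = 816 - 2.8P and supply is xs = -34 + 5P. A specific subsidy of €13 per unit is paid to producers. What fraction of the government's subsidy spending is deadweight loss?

DWL / government spending = 455/20834

Pre-subsidy: 816 - 2.8P = -34 + 5P gives P* = 4250/39, x* = 19924/39.
With the subsidy, sellers receive Ps = Pb + 13 for each unit, where Pb is the price buyers pay.
Supply in terms of Pb becomes xs = -34 + 5(Pb + 13) = 31 + 5Pb. Setting this equal to demand: 816 - 2.8Pb = 31 + 5Pb, so Pb = 3925/39.
Sellers receive Ps = 3925/39 + 13 = 4432/39; x' = 816 − 2.8·(3925/39) = 20834/39.
ΔCS = ½(19924/39 + 20834/39)(4250/39 − 3925/39) = 169825/39; ΔPS = ½(19924/39 + 20834/39)(4432/39 − 4250/39) = 95102/39.
Government spending = 13 × 20834/39 = 20834/3.
DWL = ½ × 13 × (20834/39 − 19924/39) = 455/3; fraction = (455/3) / (20834/3) = 455/20834.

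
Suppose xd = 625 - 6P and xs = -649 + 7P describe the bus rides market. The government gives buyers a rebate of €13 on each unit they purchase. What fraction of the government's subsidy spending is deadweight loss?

Pre-subsidy: 625 - 6P = -649 + 7P gives P* = 98, x* = 37.
With the rebate, buyers effectively pay Pb = Ps − 13, where Ps is the price sellers receive.
Demand in terms of Ps becomes xd = 625 − 6(Ps − 13) = 703 - 6Ps. Setting this equal to supply: 703 - 6Ps = -649 + 7Ps, so Ps = 104.
Buyers pay Pb = 104 − 13 = 91; x' = -649 + 7·104 = 79.
ΔCS = ½(37 + 79)(98 − 91) = 406; ΔPS = ½(37 + 79)(104 − 98) = 348.
Government spending = 13 × 79 = 1027.
DWL = ½ × 13 × (79 − 37) = 273; fraction = 273 / 1027 = 21/79.

DWL / government spending = 21/79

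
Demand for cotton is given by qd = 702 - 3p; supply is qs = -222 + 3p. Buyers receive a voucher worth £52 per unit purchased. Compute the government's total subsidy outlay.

Government cost = £16536

Pre-subsidy: 702 - 3p = -222 + 3p gives p* = 154, q* = 240.
With the rebate, buyers effectively pay pb = ps − 52, where ps is the price sellers receive.
Demand in terms of ps becomes qd = 702 − 3(ps − 52) = 858 - 3ps. Setting this equal to supply: 858 - 3ps = -222 + 3ps, so ps = 180.
Buyers pay pb = 180 − 52 = 128; q' = -222 + 3·180 = 318.
Government outlay = subsidy × quantity = 52 × 318 = 16536.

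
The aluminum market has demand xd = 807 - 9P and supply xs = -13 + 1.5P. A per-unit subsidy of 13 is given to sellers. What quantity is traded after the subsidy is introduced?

x' = 846/7

Pre-subsidy: 807 - 9P = -13 + 1.5P gives P* = 1640/21, x* = 729/7.
With the subsidy, sellers receive Ps = Pb + 13 for each unit, where Pb is the price buyers pay.
Supply in terms of Pb becomes xs = -13 + 1.5(Pb + 13) = 6.5 + 1.5Pb. Setting this equal to demand: 807 - 9Pb = 6.5 + 1.5Pb, so Pb = 1601/21.
Sellers receive Ps = 1601/21 + 13 = 1874/21; x' = 807 − 9·(1601/21) = 846/7.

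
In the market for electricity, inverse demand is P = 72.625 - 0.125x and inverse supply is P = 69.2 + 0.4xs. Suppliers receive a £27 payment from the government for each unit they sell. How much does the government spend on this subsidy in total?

Government cost = 10953/7

Pre-subsidy: 72.625 - 0.125x = 69.2 + 0.4x gives x* = 137/21 and P* = 1508/21.
With the subsidy, sellers receive Ps = Pb + 27 for each unit, where Pb is the price buyers pay.
On the curves, Pb = 72.625 - 0.125x and Ps = 69.2 + 0.4x; the wedge Ps − Pb = 27 gives 69.2 + 0.4x − (72.625 - 0.125x) = 27, so x' = 1217/21.
Then Pb = 72.625 − 0.125·(1217/21) = 1373/21 and Ps = 69.2 + 0.4·(1217/21) = 1940/21.
Government outlay = subsidy × quantity = 27 × 1217/21 = 10953/7.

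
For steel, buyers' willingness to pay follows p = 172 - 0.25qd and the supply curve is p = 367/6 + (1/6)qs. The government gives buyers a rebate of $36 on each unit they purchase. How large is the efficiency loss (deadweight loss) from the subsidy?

Pre-subsidy: 172 - 0.25q = 367/6 + (1/6)q gives q* = 266 and p* = 105.5.
With the rebate, buyers effectively pay pb = ps − 36, where ps is the price sellers receive.
On the curves, pb = 172 - 0.25q and ps = 367/6 + (1/6)q; the wedge ps − pb = 36 gives 367/6 + (1/6)q − (172 - 0.25q) = 36, so q' = 352.4.
Then pb = 172 − 0.25·352.4 = 83.9 and ps = 367/6 + (1/6)·352.4 = 119.9.
The subsidy expands output by 352.4 − 266 = 86.4 past the efficient level; on those units the gap between marginal cost and willingness to pay runs from 0 up to 36.
DWL = ½ × 36 × 86.4 = 1555.2.

Deadweight loss = $1555.2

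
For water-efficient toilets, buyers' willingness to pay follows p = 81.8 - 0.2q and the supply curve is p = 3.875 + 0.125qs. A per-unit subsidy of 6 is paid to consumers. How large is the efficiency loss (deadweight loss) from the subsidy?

Deadweight loss = 720/13

Pre-subsidy: 81.8 - 0.2q = 3.875 + 0.125q gives q* = 3117/13 and p* = 440/13.
With the rebate, buyers effectively pay pb = ps − 6, where ps is the price sellers receive.
On the curves, pb = 81.8 - 0.2q and ps = 3.875 + 0.125q; the wedge ps − pb = 6 gives 3.875 + 0.125q − (81.8 - 0.2q) = 6, so q' = 3357/13.
Then pb = 81.8 − 0.2·(3357/13) = 392/13 and ps = 3.875 + 0.125·(3357/13) = 470/13.
The subsidy expands output by 3357/13 − 3117/13 = 240/13 past the efficient level; on those units the gap between marginal cost and willingness to pay runs from 0 up to 6.
DWL = ½ × 6 × 240/13 = 720/13.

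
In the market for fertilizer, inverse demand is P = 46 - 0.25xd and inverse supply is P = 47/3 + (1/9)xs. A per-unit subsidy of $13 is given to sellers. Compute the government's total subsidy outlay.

Government cost = $1560

Pre-subsidy: 46 - 0.25x = 47/3 + (1/9)x gives x* = 84 and P* = 25.
With the subsidy, sellers receive Ps = Pb + 13 for each unit, where Pb is the price buyers pay.
On the curves, Pb = 46 - 0.25x and Ps = 47/3 + (1/9)x; the wedge Ps − Pb = 13 gives 47/3 + (1/9)x − (46 - 0.25x) = 13, so x' = 120.
Then Pb = 46 − 0.25·120 = 16 and Ps = 47/3 + (1/9)·120 = 29.
Government outlay = subsidy × quantity = 13 × 120 = 1560.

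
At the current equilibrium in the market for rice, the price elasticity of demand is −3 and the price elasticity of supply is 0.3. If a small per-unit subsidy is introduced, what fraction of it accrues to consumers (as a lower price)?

Consumer share = 1/11

For a small subsidy around the equilibrium, the benefit split depends on the relative slopes, which at a point are proportional to the elasticities.
Buyer share = εs/(εs + |εd|) = 0.3/(0.3 + 3) = 1/11; seller share = |εd|/(εs + |εd|) = 10/11.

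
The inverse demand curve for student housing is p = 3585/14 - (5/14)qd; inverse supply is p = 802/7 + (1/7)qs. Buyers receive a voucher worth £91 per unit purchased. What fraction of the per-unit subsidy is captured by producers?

Pre-subsidy: 3585/14 - (5/14)q = 802/7 + (1/7)q gives q* = 283 and p* = 155.
With the rebate, buyers effectively pay pb = ps − 91, where ps is the price sellers receive.
On the curves, pb = 3585/14 - (5/14)q and ps = 802/7 + (1/7)q; the wedge ps − pb = 91 gives 802/7 + (1/7)q − (3585/14 - (5/14)q) = 91, so q' = 465.
Then pb = 3585/14 − (5/14)·465 = 90 and ps = 802/7 + (1/7)·465 = 181.
Buyers' price falls by p* − pb = 155 − 90 = 65; sellers' price rises by ps − p* = 181 − 155 = 26.
So producers capture 26/91 = 2/7 of each unit of subsidy.

Producer share = 2/7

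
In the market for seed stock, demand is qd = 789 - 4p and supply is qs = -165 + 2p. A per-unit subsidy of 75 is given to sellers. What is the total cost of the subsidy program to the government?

Government cost = 18975

Pre-subsidy: 789 - 4p = -165 + 2p gives p* = 159, q* = 153.
With the subsidy, sellers receive ps = pb + 75 for each unit, where pb is the price buyers pay.
Supply in terms of pb becomes qs = -165 + 2(pb + 75) = -15 + 2pb. Setting this equal to demand: 789 - 4pb = -15 + 2pb, so pb = 134.
Sellers receive ps = 134 + 75 = 209; q' = 789 − 4·134 = 253.
Government outlay = subsidy × quantity = 75 × 253 = 18975.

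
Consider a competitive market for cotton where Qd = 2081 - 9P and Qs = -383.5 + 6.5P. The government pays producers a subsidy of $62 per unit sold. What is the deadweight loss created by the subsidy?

Pre-subsidy: 2081 - 9P = -383.5 + 6.5P gives P* = 159, Q* = 650.
With the subsidy, sellers receive Ps = Pb + 62 for each unit, where Pb is the price buyers pay.
Supply in terms of Pb becomes Qs = -383.5 + 6.5(Pb + 62) = 19.5 + 6.5Pb. Setting this equal to demand: 2081 - 9Pb = 19.5 + 6.5Pb, so Pb = 133.
Sellers receive Ps = 133 + 62 = 195; Q' = 2081 − 9·133 = 884.
The subsidy expands output by 884 − 650 = 234 past the efficient level; on those units the gap between marginal cost and willingness to pay runs from 0 up to 62.
DWL = ½ × 62 × 234 = 7254.

Deadweight loss = $7254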